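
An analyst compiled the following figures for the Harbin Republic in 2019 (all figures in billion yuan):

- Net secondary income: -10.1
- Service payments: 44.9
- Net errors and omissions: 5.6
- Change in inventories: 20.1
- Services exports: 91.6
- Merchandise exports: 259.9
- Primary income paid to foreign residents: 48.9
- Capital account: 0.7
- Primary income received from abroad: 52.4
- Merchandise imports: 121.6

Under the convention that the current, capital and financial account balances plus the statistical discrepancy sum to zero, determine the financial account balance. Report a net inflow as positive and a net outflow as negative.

-184.7

Goods balance = 259.9 - 121.6 = 138.3
Services balance = 91.6 - 44.9 = 46.7
Trade balance (goods + services) = 138.3 + 46.7 = 185.0
Net primary income = 52.4 - 48.9 = 3.5
Net secondary income = -10.1
Current account = 185.0 + 3.5 + (-10.1) = 178.4
Financial account = -(178.4 + 0.7 + 5.6) = -184.7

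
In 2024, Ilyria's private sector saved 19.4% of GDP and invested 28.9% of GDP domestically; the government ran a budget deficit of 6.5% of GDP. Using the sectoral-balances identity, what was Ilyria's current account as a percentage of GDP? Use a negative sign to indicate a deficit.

-16.0

By the sectoral-balances identity, CA = (S_private - I) + (T - G).
Private balance = 19.4 - 28.9 = -9.5
Government balance (T - G) = -6.5
CA = -9.5 + (-6.5) = -16.0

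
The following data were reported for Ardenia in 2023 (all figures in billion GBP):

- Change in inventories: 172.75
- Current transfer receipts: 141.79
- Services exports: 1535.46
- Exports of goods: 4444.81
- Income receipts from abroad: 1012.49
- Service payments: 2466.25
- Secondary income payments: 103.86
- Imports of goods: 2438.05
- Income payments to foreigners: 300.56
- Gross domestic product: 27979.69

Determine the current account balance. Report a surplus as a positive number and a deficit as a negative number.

Goods balance = 4444.81 - 2438.05 = 2006.76
Services balance = 1535.46 - 2466.25 = -930.79
Trade balance (goods + services) = 2006.76 + (-930.79) = 1075.97
Net primary income = 1012.49 - 300.56 = 711.93
Net secondary income = 141.79 - 103.86 = 37.93
Current account = 1075.97 + 711.93 + 37.93 = 1825.83

1825.83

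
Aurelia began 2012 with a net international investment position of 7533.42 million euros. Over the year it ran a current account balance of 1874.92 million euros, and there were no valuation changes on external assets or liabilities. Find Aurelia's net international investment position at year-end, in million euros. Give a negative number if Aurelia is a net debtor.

9408.34

With no valuation effects, change in NIIP = current account = 1874.92
End-of-year NIIP = 7533.42 + 1874.92 = 9408.34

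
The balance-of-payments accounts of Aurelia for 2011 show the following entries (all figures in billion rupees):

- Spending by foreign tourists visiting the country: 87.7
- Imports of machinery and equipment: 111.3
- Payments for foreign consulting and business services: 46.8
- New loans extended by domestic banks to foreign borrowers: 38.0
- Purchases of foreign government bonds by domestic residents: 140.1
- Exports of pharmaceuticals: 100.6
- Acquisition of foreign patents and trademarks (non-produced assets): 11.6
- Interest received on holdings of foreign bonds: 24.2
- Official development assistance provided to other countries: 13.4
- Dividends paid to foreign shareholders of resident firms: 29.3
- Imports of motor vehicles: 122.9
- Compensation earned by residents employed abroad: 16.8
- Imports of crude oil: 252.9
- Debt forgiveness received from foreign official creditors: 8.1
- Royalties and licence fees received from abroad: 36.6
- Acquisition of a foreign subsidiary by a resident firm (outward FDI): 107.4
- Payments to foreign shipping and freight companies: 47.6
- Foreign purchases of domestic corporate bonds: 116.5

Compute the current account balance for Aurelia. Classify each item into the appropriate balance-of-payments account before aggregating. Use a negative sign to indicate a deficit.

-358.3

Goods: -111.3 - 252.9 - 122.9 + 100.6 = -386.5
Services: -47.6 + 87.7 - 46.8 + 36.6 = 29.9
Primary income: -29.3 + 16.8 + 24.2 = 11.7
Secondary income: -13.4
Current account = (-386.5) + 29.9 + 11.7 + (-13.4) = -358.3
(Excluded from the current account — financial account: new loans extended by domestic banks to foreign borrowers 38.0, purchases of foreign government bonds by domestic residents 140.1, acquisition of a foreign subsidiary by a resident firm (outward FDI) 107.4, foreign purchases of domestic corporate bonds 116.5; capital account: acquisition of foreign patents and trademarks (non-produced assets) 11.6, debt forgiveness received from foreign official creditors 8.1.)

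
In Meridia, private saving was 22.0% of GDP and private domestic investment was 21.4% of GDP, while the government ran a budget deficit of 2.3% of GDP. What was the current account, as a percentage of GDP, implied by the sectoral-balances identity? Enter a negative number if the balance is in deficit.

-1.7

By the sectoral-balances identity, CA = (S_private - I) + (T - G).
Private balance = 22.0 - 21.4 = 0.6
Government balance (T - G) = -2.3
CA = 0.6 + (-2.3) = -1.7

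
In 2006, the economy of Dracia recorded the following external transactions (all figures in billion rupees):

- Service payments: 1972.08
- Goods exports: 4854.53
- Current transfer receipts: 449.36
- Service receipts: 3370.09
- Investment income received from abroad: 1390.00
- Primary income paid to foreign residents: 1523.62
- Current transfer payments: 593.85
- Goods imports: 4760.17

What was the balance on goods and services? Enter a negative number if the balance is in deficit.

Goods balance = 4854.53 - 4760.17 = 94.36
Services balance = 3370.09 - 1972.08 = 1398.01
Trade balance (goods + services) = 94.36 + 1398.01 = 1492.37

1492.37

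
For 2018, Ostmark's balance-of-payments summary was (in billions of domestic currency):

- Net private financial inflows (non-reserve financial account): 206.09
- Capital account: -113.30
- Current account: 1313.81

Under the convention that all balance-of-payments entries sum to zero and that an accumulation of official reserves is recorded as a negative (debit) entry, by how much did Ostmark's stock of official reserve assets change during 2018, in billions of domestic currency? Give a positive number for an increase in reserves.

1406.60

Official reserve transactions balance = -(1313.81 + (-113.30) + 206.09) = -1406.60
An accumulation of reserves is recorded as a debit (negative entry), so the change in the stock of reserves is the negative of that balance.
Change in official reserves = -(-1406.60) = 1406.60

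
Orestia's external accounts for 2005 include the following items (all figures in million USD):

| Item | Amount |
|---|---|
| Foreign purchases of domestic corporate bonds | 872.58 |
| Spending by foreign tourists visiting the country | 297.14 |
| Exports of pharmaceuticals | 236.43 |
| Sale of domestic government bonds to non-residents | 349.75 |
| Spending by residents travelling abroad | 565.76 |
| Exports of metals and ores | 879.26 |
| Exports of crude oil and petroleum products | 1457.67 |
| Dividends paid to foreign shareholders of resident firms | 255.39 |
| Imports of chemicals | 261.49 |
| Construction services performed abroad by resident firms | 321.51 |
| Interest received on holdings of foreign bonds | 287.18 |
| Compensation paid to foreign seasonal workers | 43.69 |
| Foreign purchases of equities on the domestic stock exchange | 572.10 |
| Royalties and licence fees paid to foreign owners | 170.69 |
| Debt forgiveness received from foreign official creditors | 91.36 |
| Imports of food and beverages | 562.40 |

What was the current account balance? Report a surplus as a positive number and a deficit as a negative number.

1619.77

Goods: -261.49 + 1457.67 + 879.26 - 562.40 + 236.43 = 1749.47
Services: 321.51 - 170.69 + 297.14 - 565.76 = -117.80
Primary income: -255.39 + 287.18 - 43.69 = -11.90
Current account = 1749.47 + (-117.80) + (-11.90) = 1619.77
(Excluded from the current account — financial account: foreign purchases of domestic corporate bonds 872.58, sale of domestic government bonds to non-residents 349.75, foreign purchases of equities on the domestic stock exchange 572.10; capital account: debt forgiveness received from foreign official creditors 91.36.)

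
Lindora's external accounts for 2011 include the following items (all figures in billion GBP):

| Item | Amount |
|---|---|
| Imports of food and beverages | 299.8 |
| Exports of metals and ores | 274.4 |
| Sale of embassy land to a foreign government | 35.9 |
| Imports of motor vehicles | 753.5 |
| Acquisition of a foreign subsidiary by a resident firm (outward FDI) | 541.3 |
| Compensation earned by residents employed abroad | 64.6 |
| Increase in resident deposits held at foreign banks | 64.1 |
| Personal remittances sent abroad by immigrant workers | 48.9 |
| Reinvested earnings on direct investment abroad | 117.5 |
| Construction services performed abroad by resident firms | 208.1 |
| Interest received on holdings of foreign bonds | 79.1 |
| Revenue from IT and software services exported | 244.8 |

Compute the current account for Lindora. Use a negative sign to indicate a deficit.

-113.7

Goods: -753.5 + 274.4 - 299.8 = -778.9
Services: 208.1 + 244.8 = 452.9
Primary income: 79.1 + 117.5 + 64.6 = 261.2
Secondary income: -48.9
Current account = (-778.9) + 452.9 + 261.2 + (-48.9) = -113.7
(Excluded from the current account — capital account: sale of embassy land to a foreign government 35.9; financial account: acquisition of a foreign subsidiary by a resident firm (outward FDI) 541.3, increase in resident deposits held at foreign banks 64.1.)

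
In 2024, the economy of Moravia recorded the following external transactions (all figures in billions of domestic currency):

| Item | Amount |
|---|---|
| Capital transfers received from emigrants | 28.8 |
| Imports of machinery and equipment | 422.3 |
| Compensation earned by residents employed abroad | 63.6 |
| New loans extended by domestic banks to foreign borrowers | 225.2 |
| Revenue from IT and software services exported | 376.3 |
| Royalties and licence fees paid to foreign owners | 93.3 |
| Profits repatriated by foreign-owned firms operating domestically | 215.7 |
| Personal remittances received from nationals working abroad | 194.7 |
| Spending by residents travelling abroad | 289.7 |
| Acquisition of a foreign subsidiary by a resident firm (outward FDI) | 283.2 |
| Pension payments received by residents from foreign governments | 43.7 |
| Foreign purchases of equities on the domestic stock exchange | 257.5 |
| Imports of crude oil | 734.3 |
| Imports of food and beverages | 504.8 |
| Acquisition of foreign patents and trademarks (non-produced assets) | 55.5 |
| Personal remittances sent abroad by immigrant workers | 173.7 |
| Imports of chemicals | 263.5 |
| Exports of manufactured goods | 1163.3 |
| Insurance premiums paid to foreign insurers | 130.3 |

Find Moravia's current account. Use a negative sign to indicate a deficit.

-986.0

Goods: -263.5 + 1163.3 - 504.8 - 734.3 - 422.3 = -761.6
Services: -93.3 + 376.3 - 130.3 - 289.7 = -137.0
Primary income: -215.7 + 63.6 = -152.1
Secondary income: -173.7 + 43.7 + 194.7 = 64.7
Current account = (-761.6) + (-137.0) + (-152.1) + 64.7 = -986.0
(Excluded from the current account — capital account: capital transfers received from emigrants 28.8, acquisition of foreign patents and trademarks (non-produced assets) 55.5; financial account: new loans extended by domestic banks to foreign borrowers 225.2, acquisition of a foreign subsidiary by a resident firm (outward FDI) 283.2, foreign purchases of equities on the domestic stock exchange 257.5.)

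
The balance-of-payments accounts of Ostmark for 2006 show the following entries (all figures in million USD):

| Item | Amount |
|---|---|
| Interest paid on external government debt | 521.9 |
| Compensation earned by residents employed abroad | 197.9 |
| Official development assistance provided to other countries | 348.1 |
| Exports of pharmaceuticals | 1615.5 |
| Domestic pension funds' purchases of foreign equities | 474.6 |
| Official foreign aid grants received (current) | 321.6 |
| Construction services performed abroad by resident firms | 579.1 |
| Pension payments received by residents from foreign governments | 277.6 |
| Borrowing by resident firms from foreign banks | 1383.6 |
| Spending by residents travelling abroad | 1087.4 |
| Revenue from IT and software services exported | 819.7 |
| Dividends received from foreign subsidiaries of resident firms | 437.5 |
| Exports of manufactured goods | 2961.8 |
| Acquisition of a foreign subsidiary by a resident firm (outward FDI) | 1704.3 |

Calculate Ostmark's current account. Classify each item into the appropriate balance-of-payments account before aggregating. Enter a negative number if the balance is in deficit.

5253.3

Goods: 2961.8 + 1615.5 = 4577.3
Services: -1087.4 + 819.7 + 579.1 = 311.4
Primary income: 197.9 + 437.5 - 521.9 = 113.5
Secondary income: -348.1 + 321.6 + 277.6 = 251.1
Current account = 4577.3 + 311.4 + 113.5 + 251.1 = 5253.3
(Excluded from the current account — financial account: domestic pension funds' purchases of foreign equities 474.6, borrowing by resident firms from foreign banks 1383.6, acquisition of a foreign subsidiary by a resident firm (outward FDI) 1704.3.)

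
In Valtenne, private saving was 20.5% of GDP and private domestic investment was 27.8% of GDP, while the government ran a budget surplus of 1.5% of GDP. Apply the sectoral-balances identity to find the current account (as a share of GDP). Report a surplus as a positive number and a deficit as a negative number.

By the sectoral-balances identity, CA = (S_private - I) + (T - G).
Private balance = 20.5 - 27.8 = -7.3
Government balance (T - G) = 1.5
CA = -7.3 + 1.5 = -5.8

-5.8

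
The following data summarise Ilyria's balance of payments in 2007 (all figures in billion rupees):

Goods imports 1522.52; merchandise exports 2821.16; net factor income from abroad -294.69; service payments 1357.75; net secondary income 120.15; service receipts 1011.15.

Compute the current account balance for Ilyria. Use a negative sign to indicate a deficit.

Goods balance = 2821.16 - 1522.52 = 1298.64
Services balance = 1011.15 - 1357.75 = -346.60
Trade balance (goods + services) = 1298.64 + (-346.60) = 952.04
Net primary income = -294.69
Net secondary income = 120.15
Current account = 952.04 + (-294.69) + 120.15 = 777.50

777.50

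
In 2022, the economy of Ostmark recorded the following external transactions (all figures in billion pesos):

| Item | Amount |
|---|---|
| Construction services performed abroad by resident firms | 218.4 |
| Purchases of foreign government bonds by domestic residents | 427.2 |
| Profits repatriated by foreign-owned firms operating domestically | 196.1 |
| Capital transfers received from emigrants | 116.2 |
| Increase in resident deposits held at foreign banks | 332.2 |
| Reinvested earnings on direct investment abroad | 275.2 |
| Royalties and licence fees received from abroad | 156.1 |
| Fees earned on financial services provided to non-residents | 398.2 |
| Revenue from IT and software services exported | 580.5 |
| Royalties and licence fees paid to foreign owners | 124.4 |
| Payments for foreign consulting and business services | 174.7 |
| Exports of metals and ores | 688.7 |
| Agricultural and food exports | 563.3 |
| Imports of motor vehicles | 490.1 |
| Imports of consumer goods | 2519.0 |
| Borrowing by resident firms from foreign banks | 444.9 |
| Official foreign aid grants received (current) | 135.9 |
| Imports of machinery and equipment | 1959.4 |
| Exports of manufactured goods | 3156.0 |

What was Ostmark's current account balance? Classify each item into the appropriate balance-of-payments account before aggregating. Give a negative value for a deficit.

708.6

Goods: 688.7 - 2519.0 - 1959.4 + 563.3 + 3156.0 - 490.1 = -560.5
Services: 218.4 + 398.2 - 124.4 + 156.1 + 580.5 - 174.7 = 1054.1
Primary income: -196.1 + 275.2 = 79.1
Secondary income: 135.9
Current account = (-560.5) + 1054.1 + 79.1 + 135.9 = 708.6
(Excluded from the current account — financial account: purchases of foreign government bonds by domestic residents 427.2, increase in resident deposits held at foreign banks 332.2, borrowing by resident firms from foreign banks 444.9; capital account: capital transfers received from emigrants 116.2.)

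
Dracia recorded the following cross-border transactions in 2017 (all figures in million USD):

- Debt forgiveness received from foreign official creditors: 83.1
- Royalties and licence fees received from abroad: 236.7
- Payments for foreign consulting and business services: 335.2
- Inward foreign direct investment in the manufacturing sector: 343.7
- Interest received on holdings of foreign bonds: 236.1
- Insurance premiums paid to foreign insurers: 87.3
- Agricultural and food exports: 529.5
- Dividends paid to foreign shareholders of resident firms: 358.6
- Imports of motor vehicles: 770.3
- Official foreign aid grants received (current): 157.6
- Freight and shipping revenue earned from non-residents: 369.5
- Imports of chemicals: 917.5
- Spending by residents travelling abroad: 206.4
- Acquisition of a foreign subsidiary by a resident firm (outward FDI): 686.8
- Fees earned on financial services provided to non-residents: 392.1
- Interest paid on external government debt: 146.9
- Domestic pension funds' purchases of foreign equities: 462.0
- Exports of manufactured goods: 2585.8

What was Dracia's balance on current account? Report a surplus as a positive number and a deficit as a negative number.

Goods: 2585.8 + 529.5 - 770.3 - 917.5 = 1427.5
Services: 392.1 - 87.3 - 335.2 + 369.5 - 206.4 + 236.7 = 369.4
Primary income: 236.1 - 146.9 - 358.6 = -269.4
Secondary income: 157.6
Current account = 1427.5 + 369.4 + (-269.4) + 157.6 = 1685.1
(Excluded from the current account — capital account: debt forgiveness received from foreign official creditors 83.1; financial account: inward foreign direct investment in the manufacturing sector 343.7, acquisition of a foreign subsidiary by a resident firm (outward FDI) 686.8, domestic pension funds' purchases of foreign equities 462.0.)

1685.1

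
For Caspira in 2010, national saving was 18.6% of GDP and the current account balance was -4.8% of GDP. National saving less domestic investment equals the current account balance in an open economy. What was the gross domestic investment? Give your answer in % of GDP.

I = S - CA = 18.6 - (-4.8) = 23.4

23.4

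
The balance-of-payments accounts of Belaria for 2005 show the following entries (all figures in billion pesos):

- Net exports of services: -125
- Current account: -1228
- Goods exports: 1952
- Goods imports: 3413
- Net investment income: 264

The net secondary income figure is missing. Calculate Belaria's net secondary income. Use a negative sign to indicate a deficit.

94

Current account = goods balance + services balance + net primary income + net secondary income
Sum of the known components = -1322
Net secondary income = CA - (known components) = -1228 - (-1322) = 94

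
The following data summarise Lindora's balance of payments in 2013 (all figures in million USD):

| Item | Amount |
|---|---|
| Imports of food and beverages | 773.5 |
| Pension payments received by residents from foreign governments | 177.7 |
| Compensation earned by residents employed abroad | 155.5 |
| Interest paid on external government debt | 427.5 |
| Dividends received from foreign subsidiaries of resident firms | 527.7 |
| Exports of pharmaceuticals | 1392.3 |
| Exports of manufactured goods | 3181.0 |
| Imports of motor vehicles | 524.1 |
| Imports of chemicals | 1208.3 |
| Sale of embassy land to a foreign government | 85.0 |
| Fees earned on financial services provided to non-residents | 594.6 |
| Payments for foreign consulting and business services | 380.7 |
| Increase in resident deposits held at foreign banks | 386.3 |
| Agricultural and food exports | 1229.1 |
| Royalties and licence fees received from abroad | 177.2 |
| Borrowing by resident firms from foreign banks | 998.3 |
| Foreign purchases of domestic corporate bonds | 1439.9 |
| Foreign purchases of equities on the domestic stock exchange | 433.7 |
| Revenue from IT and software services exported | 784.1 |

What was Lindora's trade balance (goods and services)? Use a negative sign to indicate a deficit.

4471.7

Goods: 3181.0 - 1208.3 - 524.1 + 1229.1 - 773.5 + 1392.3 = 3296.5
Services: 177.2 + 594.6 + 784.1 - 380.7 = 1175.2
Trade balance = 3296.5 + 1175.2 = 4471.7
(Excluded from the trade balance — secondary income: pension payments received by residents from foreign governments 177.7; primary income: compensation earned by residents employed abroad 155.5, interest paid on external government debt 427.5, dividends received from foreign subsidiaries of resident firms 527.7; capital account: sale of embassy land to a foreign government 85.0; financial account: increase in resident deposits held at foreign banks 386.3, borrowing by resident firms from foreign banks 998.3, foreign purchases of domestic corporate bonds 1439.9, foreign purchases of equities on the domestic stock exchange 433.7.)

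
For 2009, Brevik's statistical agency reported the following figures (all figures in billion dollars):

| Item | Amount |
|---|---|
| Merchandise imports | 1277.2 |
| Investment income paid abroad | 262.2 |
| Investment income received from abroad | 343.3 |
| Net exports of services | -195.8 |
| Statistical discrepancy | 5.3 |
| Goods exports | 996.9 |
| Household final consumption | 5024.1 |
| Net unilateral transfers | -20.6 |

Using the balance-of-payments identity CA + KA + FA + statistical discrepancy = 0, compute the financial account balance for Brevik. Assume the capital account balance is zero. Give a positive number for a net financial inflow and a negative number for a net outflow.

410.3

Goods balance = 996.9 - 1277.2 = -280.3
Services balance = -195.8
Trade balance (goods + services) = -280.3 + (-195.8) = -476.1
Net primary income = 343.3 - 262.2 = 81.1
Net secondary income = -20.6
Current account = -476.1 + 81.1 + (-20.6) = -415.6
Financial account = -(-415.6 + 5.3) = 410.3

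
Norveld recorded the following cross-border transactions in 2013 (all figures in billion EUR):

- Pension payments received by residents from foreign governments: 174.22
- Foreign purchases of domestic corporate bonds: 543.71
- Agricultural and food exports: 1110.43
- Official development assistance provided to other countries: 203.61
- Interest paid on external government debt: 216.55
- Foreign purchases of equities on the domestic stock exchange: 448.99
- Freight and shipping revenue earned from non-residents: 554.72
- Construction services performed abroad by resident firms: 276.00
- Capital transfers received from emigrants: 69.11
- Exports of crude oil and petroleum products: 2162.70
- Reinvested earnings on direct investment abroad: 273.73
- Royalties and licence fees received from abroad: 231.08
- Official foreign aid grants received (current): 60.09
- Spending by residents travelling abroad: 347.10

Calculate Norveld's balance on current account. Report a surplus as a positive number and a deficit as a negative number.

Goods: 2162.70 + 1110.43 = 3273.13
Services: 276.00 + 231.08 - 347.10 + 554.72 = 714.70
Primary income: 273.73 - 216.55 = 57.18
Secondary income: 174.22 + 60.09 - 203.61 = 30.70
Current account = 3273.13 + 714.70 + 57.18 + 30.70 = 4075.71
(Excluded from the current account — financial account: foreign purchases of domestic corporate bonds 543.71, foreign purchases of equities on the domestic stock exchange 448.99; capital account: capital transfers received from emigrants 69.11.)

4075.71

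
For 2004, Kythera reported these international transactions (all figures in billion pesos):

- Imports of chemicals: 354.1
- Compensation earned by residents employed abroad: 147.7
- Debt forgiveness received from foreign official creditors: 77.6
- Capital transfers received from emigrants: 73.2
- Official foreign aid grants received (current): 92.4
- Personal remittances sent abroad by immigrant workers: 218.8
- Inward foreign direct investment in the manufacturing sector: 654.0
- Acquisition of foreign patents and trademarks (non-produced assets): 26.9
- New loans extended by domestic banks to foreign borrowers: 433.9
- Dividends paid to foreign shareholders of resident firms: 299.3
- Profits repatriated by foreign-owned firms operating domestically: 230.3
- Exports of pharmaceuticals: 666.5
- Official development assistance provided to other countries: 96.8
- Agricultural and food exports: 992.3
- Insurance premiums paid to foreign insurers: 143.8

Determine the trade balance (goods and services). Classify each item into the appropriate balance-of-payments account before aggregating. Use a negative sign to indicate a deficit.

1160.9

Goods: 992.3 + 666.5 - 354.1 = 1304.7
Services: -143.8
Trade balance = 1304.7 + (-143.8) = 1160.9
(Excluded from the trade balance — primary income: compensation earned by residents employed abroad 147.7, dividends paid to foreign shareholders of resident firms 299.3, profits repatriated by foreign-owned firms operating domestically 230.3; capital account: debt forgiveness received from foreign official creditors 77.6, capital transfers received from emigrants 73.2, acquisition of foreign patents and trademarks (non-produced assets) 26.9; secondary income: official foreign aid grants received (current) 92.4, personal remittances sent abroad by immigrant workers 218.8, official development assistance provided to other countries 96.8; financial account: inward foreign direct investment in the manufacturing sector 654.0, new loans extended by domestic banks to foreign borrowers 433.9.)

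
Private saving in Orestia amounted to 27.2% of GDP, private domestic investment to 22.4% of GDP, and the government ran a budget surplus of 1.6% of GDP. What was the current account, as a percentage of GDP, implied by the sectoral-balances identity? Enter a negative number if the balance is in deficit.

6.4

By the sectoral-balances identity, CA = (S_private - I) + (T - G).
Private balance = 27.2 - 22.4 = 4.8
Government balance (T - G) = 1.6
CA = 4.8 + 1.6 = 6.4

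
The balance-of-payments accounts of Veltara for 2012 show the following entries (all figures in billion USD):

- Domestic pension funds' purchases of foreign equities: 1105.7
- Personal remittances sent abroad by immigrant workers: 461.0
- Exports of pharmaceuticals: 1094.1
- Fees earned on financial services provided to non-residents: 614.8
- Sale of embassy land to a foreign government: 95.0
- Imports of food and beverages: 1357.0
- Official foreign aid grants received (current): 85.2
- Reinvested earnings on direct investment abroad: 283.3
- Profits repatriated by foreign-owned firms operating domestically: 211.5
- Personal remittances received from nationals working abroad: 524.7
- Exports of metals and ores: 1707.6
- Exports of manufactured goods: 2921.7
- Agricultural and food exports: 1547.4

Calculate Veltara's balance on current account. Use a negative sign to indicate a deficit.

6749.3

Goods: 1094.1 + 1707.6 + 1547.4 + 2921.7 - 1357.0 = 5913.8
Services: 614.8
Primary income: 283.3 - 211.5 = 71.8
Secondary income: 524.7 + 85.2 - 461.0 = 148.9
Current account = 5913.8 + 614.8 + 71.8 + 148.9 = 6749.3
(Excluded from the current account — financial account: domestic pension funds' purchases of foreign equities 1105.7; capital account: sale of embassy land to a foreign government 95.0.)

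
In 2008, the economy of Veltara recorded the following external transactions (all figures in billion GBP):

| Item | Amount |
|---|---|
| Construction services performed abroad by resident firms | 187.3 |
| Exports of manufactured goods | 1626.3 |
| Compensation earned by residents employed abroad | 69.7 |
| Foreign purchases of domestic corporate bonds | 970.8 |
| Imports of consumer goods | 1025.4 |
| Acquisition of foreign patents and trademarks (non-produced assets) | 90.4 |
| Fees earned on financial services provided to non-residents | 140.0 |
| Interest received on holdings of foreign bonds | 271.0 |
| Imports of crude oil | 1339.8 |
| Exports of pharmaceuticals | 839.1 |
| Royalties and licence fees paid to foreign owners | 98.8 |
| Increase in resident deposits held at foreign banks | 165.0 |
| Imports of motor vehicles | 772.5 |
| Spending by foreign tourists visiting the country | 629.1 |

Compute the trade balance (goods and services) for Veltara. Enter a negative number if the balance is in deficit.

185.3

Goods: 1626.3 - 772.5 - 1339.8 - 1025.4 + 839.1 = -672.3
Services: -98.8 + 629.1 + 140.0 + 187.3 = 857.6
Trade balance = -672.3 + 857.6 = 185.3
(Excluded from the trade balance — primary income: compensation earned by residents employed abroad 69.7, interest received on holdings of foreign bonds 271.0; financial account: foreign purchases of domestic corporate bonds 970.8, increase in resident deposits held at foreign banks 165.0; capital account: acquisition of foreign patents and trademarks (non-produced assets) 90.4.)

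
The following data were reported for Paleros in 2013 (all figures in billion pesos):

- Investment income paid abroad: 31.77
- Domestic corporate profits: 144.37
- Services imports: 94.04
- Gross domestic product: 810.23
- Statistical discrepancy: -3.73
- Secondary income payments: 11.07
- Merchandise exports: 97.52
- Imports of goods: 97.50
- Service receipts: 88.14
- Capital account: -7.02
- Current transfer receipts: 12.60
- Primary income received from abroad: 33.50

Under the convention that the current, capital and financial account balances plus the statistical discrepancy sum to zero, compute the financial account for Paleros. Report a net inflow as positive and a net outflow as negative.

13.37

Goods balance = 97.52 - 97.50 = 0.02
Services balance = 88.14 - 94.04 = -5.90
Trade balance (goods + services) = 0.02 + (-5.90) = -5.88
Net primary income = 33.50 - 31.77 = 1.73
Net secondary income = 12.60 - 11.07 = 1.53
Current account = -5.88 + 1.73 + 1.53 = -2.62
Financial account = -(-2.62 + (-7.02) + (-3.73)) = 13.37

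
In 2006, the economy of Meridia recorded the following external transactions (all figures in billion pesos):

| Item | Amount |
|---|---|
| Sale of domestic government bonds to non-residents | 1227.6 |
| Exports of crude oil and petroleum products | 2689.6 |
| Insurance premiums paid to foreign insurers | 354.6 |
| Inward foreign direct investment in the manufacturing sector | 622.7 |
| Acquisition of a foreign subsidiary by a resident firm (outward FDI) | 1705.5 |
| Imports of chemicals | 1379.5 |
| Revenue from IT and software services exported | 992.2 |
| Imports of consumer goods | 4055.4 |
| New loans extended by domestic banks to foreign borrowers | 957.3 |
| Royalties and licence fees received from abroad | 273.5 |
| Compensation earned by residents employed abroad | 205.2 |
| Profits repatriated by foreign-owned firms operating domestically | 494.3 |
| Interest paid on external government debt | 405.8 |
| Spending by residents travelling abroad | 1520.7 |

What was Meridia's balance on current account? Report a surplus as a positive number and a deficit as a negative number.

-4049.8

Goods: -4055.4 + 2689.6 - 1379.5 = -2745.3
Services: -1520.7 + 992.2 + 273.5 - 354.6 = -609.6
Primary income: 205.2 - 405.8 - 494.3 = -694.9
Current account = (-2745.3) + (-609.6) + (-694.9) = -4049.8
(Excluded from the current account — financial account: sale of domestic government bonds to non-residents 1227.6, inward foreign direct investment in the manufacturing sector 622.7, acquisition of a foreign subsidiary by a resident firm (outward FDI) 1705.5, new loans extended by domestic banks to foreign borrowers 957.3.)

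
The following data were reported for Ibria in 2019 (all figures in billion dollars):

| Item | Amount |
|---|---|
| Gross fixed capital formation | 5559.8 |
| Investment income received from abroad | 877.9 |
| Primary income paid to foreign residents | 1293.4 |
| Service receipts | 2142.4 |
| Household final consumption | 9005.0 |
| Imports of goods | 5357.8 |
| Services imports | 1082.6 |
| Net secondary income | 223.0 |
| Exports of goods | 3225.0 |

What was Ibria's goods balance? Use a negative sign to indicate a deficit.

Goods balance = 3225.0 - 5357.8 = -2132.8

-2132.8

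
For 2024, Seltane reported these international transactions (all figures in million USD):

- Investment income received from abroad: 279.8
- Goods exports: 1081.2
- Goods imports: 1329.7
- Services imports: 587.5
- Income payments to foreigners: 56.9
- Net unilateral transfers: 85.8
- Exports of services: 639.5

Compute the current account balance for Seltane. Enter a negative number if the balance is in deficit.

112.2

Goods balance = 1081.2 - 1329.7 = -248.5
Services balance = 639.5 - 587.5 = 52.0
Trade balance (goods + services) = -248.5 + 52.0 = -196.5
Net primary income = 279.8 - 56.9 = 222.9
Net secondary income = 85.8
Current account = -196.5 + 222.9 + 85.8 = 112.2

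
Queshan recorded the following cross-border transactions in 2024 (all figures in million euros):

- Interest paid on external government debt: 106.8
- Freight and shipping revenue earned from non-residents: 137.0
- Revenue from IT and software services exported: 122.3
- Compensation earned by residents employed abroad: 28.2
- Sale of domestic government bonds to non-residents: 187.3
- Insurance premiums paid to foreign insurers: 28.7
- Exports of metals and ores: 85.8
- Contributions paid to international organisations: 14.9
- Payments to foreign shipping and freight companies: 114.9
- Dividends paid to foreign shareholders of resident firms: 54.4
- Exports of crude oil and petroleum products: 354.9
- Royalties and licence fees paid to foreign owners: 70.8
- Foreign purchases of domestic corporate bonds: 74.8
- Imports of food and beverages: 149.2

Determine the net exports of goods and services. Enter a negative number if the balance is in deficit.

336.4

Goods: 85.8 - 149.2 + 354.9 = 291.5
Services: -114.9 - 70.8 + 137.0 - 28.7 + 122.3 = 44.9
Trade balance = 291.5 + 44.9 = 336.4
(Excluded from the trade balance — primary income: interest paid on external government debt 106.8, compensation earned by residents employed abroad 28.2, dividends paid to foreign shareholders of resident firms 54.4; financial account: sale of domestic government bonds to non-residents 187.3, foreign purchases of domestic corporate bonds 74.8; secondary income: contributions paid to international organisations 14.9.)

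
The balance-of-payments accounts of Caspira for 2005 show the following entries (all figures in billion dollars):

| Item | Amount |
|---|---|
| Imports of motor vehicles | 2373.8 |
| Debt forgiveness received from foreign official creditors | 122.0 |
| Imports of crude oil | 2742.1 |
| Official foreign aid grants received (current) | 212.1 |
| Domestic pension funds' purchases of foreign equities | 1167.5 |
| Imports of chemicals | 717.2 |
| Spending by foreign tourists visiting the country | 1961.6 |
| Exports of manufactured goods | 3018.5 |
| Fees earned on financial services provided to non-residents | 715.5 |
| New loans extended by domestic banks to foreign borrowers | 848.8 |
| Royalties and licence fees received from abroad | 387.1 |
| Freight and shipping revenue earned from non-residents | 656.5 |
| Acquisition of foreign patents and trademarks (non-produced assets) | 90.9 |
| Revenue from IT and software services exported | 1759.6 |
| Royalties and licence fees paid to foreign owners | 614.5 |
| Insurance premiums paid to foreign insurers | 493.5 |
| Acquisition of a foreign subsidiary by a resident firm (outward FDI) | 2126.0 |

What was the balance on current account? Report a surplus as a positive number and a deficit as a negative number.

Goods: -2373.8 - 717.2 - 2742.1 + 3018.5 = -2814.6
Services: 1961.6 + 715.5 + 387.1 - 493.5 + 1759.6 - 614.5 + 656.5 = 4372.3
Secondary income: 212.1
Current account = (-2814.6) + 4372.3 + 212.1 = 1769.8
(Excluded from the current account — capital account: debt forgiveness received from foreign official creditors 122.0, acquisition of foreign patents and trademarks (non-produced assets) 90.9; financial account: domestic pension funds' purchases of foreign equities 1167.5, new loans extended by domestic banks to foreign borrowers 848.8, acquisition of a foreign subsidiary by a resident firm (outward FDI) 2126.0.)

1769.8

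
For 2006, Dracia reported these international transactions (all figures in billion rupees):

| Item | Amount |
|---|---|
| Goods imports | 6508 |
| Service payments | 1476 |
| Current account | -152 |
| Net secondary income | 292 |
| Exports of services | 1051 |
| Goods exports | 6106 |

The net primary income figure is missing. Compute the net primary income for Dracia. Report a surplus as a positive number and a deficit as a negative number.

383

Current account = goods balance + services balance + net primary income + net secondary income
Sum of the known components = -535
Net primary income = CA - (known components) = -152 - (-535) = 383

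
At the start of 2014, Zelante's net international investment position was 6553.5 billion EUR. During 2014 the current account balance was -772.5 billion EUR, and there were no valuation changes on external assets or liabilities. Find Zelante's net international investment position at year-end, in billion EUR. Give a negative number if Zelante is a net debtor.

5781.0

With no valuation effects, change in NIIP = current account = -772.5
End-of-year NIIP = 6553.5 + (-772.5) = 5781.0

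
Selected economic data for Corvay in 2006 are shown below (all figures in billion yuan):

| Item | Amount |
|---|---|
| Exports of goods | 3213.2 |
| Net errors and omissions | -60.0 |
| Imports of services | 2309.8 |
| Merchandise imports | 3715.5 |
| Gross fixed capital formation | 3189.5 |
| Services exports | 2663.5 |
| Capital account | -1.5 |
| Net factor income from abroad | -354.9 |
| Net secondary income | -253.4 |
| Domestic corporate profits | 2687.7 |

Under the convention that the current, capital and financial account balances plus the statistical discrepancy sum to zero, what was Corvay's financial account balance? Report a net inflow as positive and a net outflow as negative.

Goods balance = 3213.2 - 3715.5 = -502.3
Services balance = 2663.5 - 2309.8 = 353.7
Trade balance (goods + services) = -502.3 + 353.7 = -148.6
Net primary income = -354.9
Net secondary income = -253.4
Current account = -148.6 + (-354.9) + (-253.4) = -756.9
Financial account = -(-756.9 + (-1.5) + (-60.0)) = 818.4

818.4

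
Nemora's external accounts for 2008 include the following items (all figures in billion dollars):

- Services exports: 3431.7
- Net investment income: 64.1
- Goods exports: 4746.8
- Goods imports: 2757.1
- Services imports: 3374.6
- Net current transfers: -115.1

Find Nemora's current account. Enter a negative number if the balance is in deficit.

Goods balance = 4746.8 - 2757.1 = 1989.7
Services balance = 3431.7 - 3374.6 = 57.1
Trade balance (goods + services) = 1989.7 + 57.1 = 2046.8
Net primary income = 64.1
Net secondary income = -115.1
Current account = 2046.8 + 64.1 + (-115.1) = 1995.8

1995.8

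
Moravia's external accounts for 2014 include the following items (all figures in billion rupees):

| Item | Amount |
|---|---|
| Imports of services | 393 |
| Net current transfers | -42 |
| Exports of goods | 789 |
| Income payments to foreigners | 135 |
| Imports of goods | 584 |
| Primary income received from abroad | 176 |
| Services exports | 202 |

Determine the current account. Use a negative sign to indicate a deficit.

13

Goods balance = 789 - 584 = 205
Services balance = 202 - 393 = -191
Trade balance (goods + services) = 205 + (-191) = 14
Net primary income = 176 - 135 = 41
Net secondary income = -42
Current account = 14 + 41 + (-42) = 13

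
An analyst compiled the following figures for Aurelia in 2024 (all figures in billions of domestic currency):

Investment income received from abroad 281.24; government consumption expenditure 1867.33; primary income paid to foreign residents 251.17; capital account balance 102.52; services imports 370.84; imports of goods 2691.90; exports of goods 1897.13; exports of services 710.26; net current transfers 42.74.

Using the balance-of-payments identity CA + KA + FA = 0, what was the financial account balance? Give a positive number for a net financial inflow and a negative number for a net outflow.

280.02

Goods balance = 1897.13 - 2691.90 = -794.77
Services balance = 710.26 - 370.84 = 339.42
Trade balance (goods + services) = -794.77 + 339.42 = -455.35
Net primary income = 281.24 - 251.17 = 30.07
Net secondary income = 42.74
Current account = -455.35 + 30.07 + 42.74 = -382.54
Financial account = -(-382.54 + 102.52) = 280.02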